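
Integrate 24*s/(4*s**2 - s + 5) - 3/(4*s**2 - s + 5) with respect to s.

3*log(4*s**2 - s + 5) + C

Let u = 4*s**2 - s + 5, so du = (8*s - 1) ds.
Rewriting, the integral becomes 3·∫ 1/u du = 3·log(u).
Substituting back, u = 4*s**2 - s + 5.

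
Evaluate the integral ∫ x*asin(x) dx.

Use integration by parts with u = arcsin(x), dv = x dx.
Then du = 1/sqrt(-x**2 + 1) dx.

x**2*asin(x)/2 + x*sqrt(-x**2 + 1)/4 - asin(x)/4 + C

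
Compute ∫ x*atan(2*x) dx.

Use integration by parts with u = arctan(2*x), dv = x dx.
Then du = 2/(4*x**2 + 1) dx.

x**2*atan(2*x)/2 - x/4 + atan(2*x)/8 + C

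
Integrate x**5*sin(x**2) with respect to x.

-x**4*cos(x**2)/2 + x**2*sin(x**2) + cos(x**2) + C

Let u = x², du = 2x dx; rewrite as (1/2)∫ u^2·sin(1u) du.
Now integrate by parts 2 times.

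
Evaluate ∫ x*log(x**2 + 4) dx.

x**2*log(x**2 + 4)/2 - x**2/2 + 2*log(x**2 + 4) + C

Let u = x**2 + 4, so du = (2*x) dx.
The integral becomes (1/2)·∫ log(u) du; integrate by parts with u′=log(u), dv′=du.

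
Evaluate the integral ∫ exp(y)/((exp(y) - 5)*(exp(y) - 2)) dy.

log(exp(y) - 5)/3 - log(exp(y) - 2)/3 + C

Let u = e^y, du = e^y dy.
The integral becomes ∫ du/((u-5)(u-2)); decompose into partial fractions.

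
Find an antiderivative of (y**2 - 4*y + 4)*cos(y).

Use integration by parts with u = y**2 - 4*y + 4, dv = cos(y) dy, so v = sin(y).
Apply parts 2 times (tabular method): alternate signs, differentiate u down to 0, integrate dv up.

y**2*sin(y) - 4*y*sin(y) + 2*y*cos(y) + 2*sin(y) - 4*cos(y) + C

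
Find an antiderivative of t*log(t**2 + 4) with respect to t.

Let u = t**2 + 4, so du = (2*t) dt.
The integral becomes (1/2)·∫ log(u) du; integrate by parts with u′=log(u), dv′=du.

t**2*log(t**2 + 4)/2 - t**2/2 + 2*log(t**2 + 4) + C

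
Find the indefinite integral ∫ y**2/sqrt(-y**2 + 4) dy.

Substitute y = 2·sin(θ), so dy = 2·cos(θ) dθ and the radical becomes sqrt(-y**2 + 4) = 2·cos(θ) by the Pythagorean identity.
Integrate the resulting trig expression in θ, then back-substitute θ = asin(y/2), sin(θ) = y/2, cos(θ) = sqrt(-y**2 + 4)/2 (absorbing any constant into C).

-y*sqrt(-y**2 + 4)/2 + 2*asin(y/2) + C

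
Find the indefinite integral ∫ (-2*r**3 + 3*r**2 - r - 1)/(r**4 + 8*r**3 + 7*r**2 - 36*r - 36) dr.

-7*log(r - 2)/120 - log(r + 1)/6 + 83*log(r + 3)/30 - 109*log(r + 6)/24 + C

Factor the denominator: (r - 2)*(r + 1)*(r + 3)*(r + 6).
Partial-fraction decomposition: -109/(24*(r + 6)) + 83/(30*(r + 3)) - 1/(6*(r + 1)) - 7/(120*(r - 2)).
Integrate each term: A/(r−a) contributes A·log|r−a|.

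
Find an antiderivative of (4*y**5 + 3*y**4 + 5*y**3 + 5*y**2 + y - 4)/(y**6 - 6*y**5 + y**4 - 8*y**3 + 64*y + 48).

Factor the denominator: (y - 6)*(y - 2)*(y + 1)**2*(y**2 + 4).
Partial-fraction decomposition: 3*(7*y + 68)/(200*(y**2 + 4)) + 102/(1225*(y + 1)) - 2/(35*(y + 1)**2) - 13/(16*(y - 2)) + 18127/(3920*(y - 6)).
Integrate each term; A/(y−a) gives A·log|y−a|; the (By+D)/(y²+p²) term gives a log and an atan.

18127*log(y - 6)/3920 - 13*log(y - 2)/16 + 102*log(y + 1)/1225 + 21*log(y**2 + 4)/400 + 51*atan(y/2)/100 + 2/(35*y + 35) + C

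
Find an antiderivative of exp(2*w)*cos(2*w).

exp(2*w)*sin(2*w)/4 + exp(2*w)*cos(2*w)/4 + C

Let I denote the integral. Integrate by parts with u = cos(2*w), dv = exp(2*w) dw, so v = exp(2*w)/2: I = exp(2*w)*cos(2*w)/2 + ∫ exp(2*w)*sin(2*w) dw.
Apply parts again with u = sin(2*w), dv = exp(2*w) dw: ∫ exp(2*w)*sin(2*w) dw = exp(2*w)*sin(2*w)/2 − I. Substituting back brings back I: I = exp(2*w)*sin(2*w)/2 + exp(2*w)*cos(2*w)/2 − I.
Solving for I: (1 + 1)·I equals the remaining terms, so I = (1/2)·(exp(2*w)*sin(2*w)/2 + exp(2*w)*cos(2*w)/2).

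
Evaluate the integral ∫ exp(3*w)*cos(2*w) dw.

2*exp(3*w)*sin(2*w)/13 + 3*exp(3*w)*cos(2*w)/13 + C

Let I denote the integral. Integrate by parts with u = cos(2*w), dv = exp(3*w) dw, so v = exp(3*w)/3: I = exp(3*w)*cos(2*w)/3 + (2/3)·∫ exp(3*w)*sin(2*w) dw.
Apply parts again with u = sin(2*w), dv = exp(3*w) dw: ∫ exp(3*w)*sin(2*w) dw = exp(3*w)*sin(2*w)/3 − (2/3)·I. Substituting back brings back I: I = 2*exp(3*w)*sin(2*w)/9 + exp(3*w)*cos(2*w)/3 − (4/9)·I.
Solving for I: (1 + 4/9)·I equals the remaining terms, so I = (9/13)·(2*exp(3*w)*sin(2*w)/9 + exp(3*w)*cos(2*w)/3).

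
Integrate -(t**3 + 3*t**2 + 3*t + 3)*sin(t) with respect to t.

t**3*cos(t) - 3*t**2*sin(t) + 3*t**2*cos(t) - 6*t*sin(t) - 3*t*cos(t) + 3*sin(t) - 3*cos(t) + C

Use integration by parts with u = t**3 + 3*t**2 + 3*t + 3, dv = -sin(t) dt, so v = cos(t).
Apply parts 3 times (tabular method): alternate signs, differentiate u down to 0, integrate dv up.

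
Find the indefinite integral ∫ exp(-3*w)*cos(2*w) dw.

2*exp(-3*w)*sin(2*w)/13 - 3*exp(-3*w)*cos(2*w)/13 + C

Let I denote the integral. Integrate by parts with u = cos(2*w), dv = exp(-3*w) dw, so v = -exp(-3*w)/3: I = -exp(-3*w)*cos(2*w)/3 − (2/3)·∫ exp(-3*w)*sin(2*w) dw.
Apply parts again with u = sin(2*w), dv = exp(-3*w) dw: ∫ exp(-3*w)*sin(2*w) dw = -exp(-3*w)*sin(2*w)/3 + (2/3)·I. Substituting back brings back I: I = 2*exp(-3*w)*sin(2*w)/9 - exp(-3*w)*cos(2*w)/3 − (4/9)·I.
Solving for I: (1 + 4/9)·I equals the remaining terms, so I = (9/13)·(2*exp(-3*w)*sin(2*w)/9 - exp(-3*w)*cos(2*w)/3).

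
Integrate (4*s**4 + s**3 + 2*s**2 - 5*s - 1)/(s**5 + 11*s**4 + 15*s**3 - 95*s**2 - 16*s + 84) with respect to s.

Factor the denominator: (s - 2)*(s - 1)*(s + 1)*(s + 6)*(s + 7).
Partial-fraction decomposition: 3131/(144*(s + 7)) - 5069/(280*(s + 6)) + 1/(20*(s + 1)) - 1/(112*(s - 1)) + 23/(72*(s - 2)).
Integrate each term: A/(s−a) contributes A·log|s−a|.

23*log(s - 2)/72 - log(s - 1)/112 + log(s + 1)/20 - 5069*log(s + 6)/280 + 3131*log(s + 7)/144 + C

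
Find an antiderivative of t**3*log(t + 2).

t**4*log(t + 2)/4 - t**4/16 + t**3/6 - t**2/2 + 2*t - 4*log(t + 2) + C

Use integration by parts with u = log(t + 2), dv = t**3 dt.
Then du = 1/(t + 2) dt and v = t**4/4.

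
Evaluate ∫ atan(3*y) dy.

y*atan(3*y) - log(9*y**2 + 1)/6 + C

Use integration by parts with u = arctan(3*y), dv = dy.
Then du = 3/(9*y**2 + 1) dy.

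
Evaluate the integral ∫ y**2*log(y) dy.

Use integration by parts with u = log(y), dv = y**2 dy.
Then du = 1/y dy and v = y**3/3.

y**3*log(y)/3 - y**3/9 + C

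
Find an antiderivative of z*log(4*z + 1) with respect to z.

Use integration by parts with u = log(4*z + 1), dv = z dz.
Then du = 4/(4*z + 1) dz and v = z**2/2.

z**2*log(4*z + 1)/2 - z**2/4 + z/8 - log(4*z + 1)/32 + C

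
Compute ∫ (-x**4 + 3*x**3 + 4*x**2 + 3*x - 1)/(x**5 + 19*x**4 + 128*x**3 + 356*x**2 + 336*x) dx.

-log(x)/336 + 31*log(x + 2)/80 - 397*log(x + 4)/48 + 1819*log(x + 6)/48 - 3256*log(x + 7)/105 + C

Factor the denominator: x*(x + 2)*(x + 4)*(x + 6)*(x + 7).
Partial-fraction decomposition: -3256/(105*(x + 7)) + 1819/(48*(x + 6)) - 397/(48*(x + 4)) + 31/(80*(x + 2)) - 1/(336*x).
Integrate each term: A/(x−a) contributes A·log|x−a|.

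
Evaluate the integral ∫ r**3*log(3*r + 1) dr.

r**4*log(3*r + 1)/4 - r**4/16 + r**3/36 - r**2/72 + r/108 - log(3*r + 1)/324 + C

Use integration by parts with u = log(3*r + 1), dv = r**3 dr.
Then du = 3/(3*r + 1) dr and v = r**4/4.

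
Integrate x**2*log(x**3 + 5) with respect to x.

Let u = x**3 + 5, so du = (3*x**2) dx.
The integral becomes (1/3)·∫ log(u) du; integrate by parts with u′=log(u), dv′=du.

x**3*log(x**3 + 5)/3 - x**3/3 + 5*log(x**3 + 5)/3 + C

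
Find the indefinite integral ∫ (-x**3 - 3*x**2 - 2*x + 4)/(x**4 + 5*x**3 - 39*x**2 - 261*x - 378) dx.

Factor the denominator: (x - 7)*(x + 3)**2*(x + 6).
Partial-fraction decomposition: -124/(117*(x + 6)) + 4/(9*(x + 3)) - 1/(3*(x + 3)**2) - 5/(13*(x - 7)).
Integrate each term; A/(x−a) gives A·log|x−a|; A/(x−a)² gives −A/(x−a).

-5*log(x - 7)/13 + 4*log(x + 3)/9 - 124*log(x + 6)/117 + 1/(3*x + 9) + C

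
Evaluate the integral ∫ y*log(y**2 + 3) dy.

Let u = y**2 + 3, so du = (2*y) dy.
The integral becomes (1/2)·∫ log(u) du; integrate by parts with u′=log(u), dv′=du.

y**2*log(y**2 + 3)/2 - y**2/2 + 3*log(y**2 + 3)/2 + C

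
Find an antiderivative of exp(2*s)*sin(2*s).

Let I denote the integral. Integrate by parts with u = sin(2*s), dv = exp(2*s) ds, so v = exp(2*s)/2: I = exp(2*s)*sin(2*s)/2 − ∫ exp(2*s)*cos(2*s) ds.
Apply parts again with u = cos(2*s), dv = exp(2*s) ds: ∫ exp(2*s)*cos(2*s) ds = exp(2*s)*cos(2*s)/2 + I. Substituting back brings back I: I = exp(2*s)*sin(2*s)/2 - exp(2*s)*cos(2*s)/2 − I.
Solving for I: (1 + 1)·I equals the remaining terms, so I = (1/2)·(exp(2*s)*sin(2*s)/2 - exp(2*s)*cos(2*s)/2).

exp(2*s)*sin(2*s)/4 - exp(2*s)*cos(2*s)/4 + C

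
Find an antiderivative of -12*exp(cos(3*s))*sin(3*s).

Let u = cos(3*s), so du = (-3*sin(3*s)) ds.
Rewriting, the integral becomes 4·∫ e^u du = 4·e^u.
Substituting back, u = cos(3*s).

4*exp(cos(3*s)) + C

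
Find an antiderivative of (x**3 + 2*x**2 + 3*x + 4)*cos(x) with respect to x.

Use integration by parts with u = x**3 + 2*x**2 + 3*x + 4, dv = cos(x) dx, so v = sin(x).
Apply parts 3 times (tabular method): alternate signs, differentiate u down to 0, integrate dv up.

x**3*sin(x) + 2*x**2*sin(x) + 3*x**2*cos(x) - 3*x*sin(x) + 4*x*cos(x) - 3*cos(x) + C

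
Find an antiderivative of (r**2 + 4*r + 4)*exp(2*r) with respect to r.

(2*r**2 + 6*r + 5)*exp(2*r)/4 + C

Use integration by parts with u = r**2 + 4*r + 4, dv = exp(2*r) dr, so v = exp(2*r)/2.
Apply parts 2 times (tabular method): alternate signs, differentiate u down to 0, integrate dv up.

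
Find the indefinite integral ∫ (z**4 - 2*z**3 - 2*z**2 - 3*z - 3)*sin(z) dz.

Use integration by parts with u = z**4 - 2*z**3 - 2*z**2 - 3*z - 3, dv = sin(z) dz, so v = -cos(z).
Apply parts 4 times (tabular method): alternate signs, differentiate u down to 0, integrate dv up.

-z**4*cos(z) + 4*z**3*sin(z) + 2*z**3*cos(z) - 6*z**2*sin(z) + 14*z**2*cos(z) - 28*z*sin(z) - 9*z*cos(z) + 9*sin(z) - 25*cos(z) + C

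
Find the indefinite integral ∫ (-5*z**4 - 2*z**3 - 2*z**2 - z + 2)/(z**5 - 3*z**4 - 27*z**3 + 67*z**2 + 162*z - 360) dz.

Factor the denominator: (z - 5)*(z - 3)*(z - 2)*(z + 3)*(z + 4).
Partial-fraction decomposition: -589/(189*(z + 4)) + 91/(60*(z + 3)) - 52/(45*(z - 2)) + 239/(42*(z - 3)) - 857/(108*(z - 5)).
Integrate each term: A/(z−a) contributes A·log|z−a|.

-857*log(z - 5)/108 + 239*log(z - 3)/42 - 52*log(z - 2)/45 + 91*log(z + 3)/60 - 589*log(z + 4)/189 + C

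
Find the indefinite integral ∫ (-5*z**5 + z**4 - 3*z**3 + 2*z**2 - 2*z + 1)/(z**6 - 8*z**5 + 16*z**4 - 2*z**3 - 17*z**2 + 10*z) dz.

Factor the denominator: z*(z - 5)*(z - 2)*(z - 1)**2*(z + 1).
Partial-fraction decomposition: -7/(36*(z + 1)) - 53/(16*(z - 1)) - 3/(4*(z - 1)**2) + 163/(18*(z - 2)) - 7667/(720*(z - 5)) + 1/(10*z).
Integrate each term; A/(z−a) gives A·log|z−a|; A/(z−a)² gives −A/(z−a).

log(z)/10 - 7667*log(z - 5)/720 + 163*log(z - 2)/18 - 53*log(z - 1)/16 - 7*log(z + 1)/36 + 3/(4*z - 4) + C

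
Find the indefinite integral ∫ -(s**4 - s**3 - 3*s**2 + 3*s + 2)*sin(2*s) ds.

Use integration by parts with u = s**4 - s**3 - 3*s**2 + 3*s + 2, dv = -sin(2*s) ds, so v = cos(2*s)/2.
Apply parts 4 times (tabular method): alternate signs, differentiate u down to 0, integrate dv up.

s**4*cos(2*s)/2 - s**3*sin(2*s) - s**3*cos(2*s)/2 + 3*s**2*sin(2*s)/4 - 3*s**2*cos(2*s) + 3*s*sin(2*s) + 9*s*cos(2*s)/4 - 9*sin(2*s)/8 + 5*cos(2*s)/2 + C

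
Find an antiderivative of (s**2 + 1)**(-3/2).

Substitute s = tan(θ), so ds = sec(θ)^2 dθ and the radical becomes sqrt(s**2 + 1) = sec(θ) by the Pythagorean identity.
Integrate the resulting trig expression in θ, then back-substitute tan(θ) = s, sec(θ) = sqrt(s**2 + 1) (absorbing any constant into C).

s/sqrt(s**2 + 1) + C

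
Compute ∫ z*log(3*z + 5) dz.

z**2*log(3*z + 5)/2 - z**2/4 + 5*z/6 - 25*log(3*z + 5)/18 + C

Use integration by parts with u = log(3*z + 5), dv = z dz.
Then du = 3/(3*z + 5) dz and v = z**2/2.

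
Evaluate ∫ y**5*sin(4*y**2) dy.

Let u = y², du = 2y dy; rewrite as (1/2)∫ u^2·sin(4u) du.
Now integrate by parts 2 times.

-y**4*cos(4*y**2)/8 + y**2*sin(4*y**2)/16 + cos(4*y**2)/64 + C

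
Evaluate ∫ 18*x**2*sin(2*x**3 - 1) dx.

Let u = 2*x**3 - 1, so du = (6*x**2) dx.
Rewriting, the integral becomes 3·∫ sin(u) du = 3·-cos(u).
Substituting back, u = 2*x**3 - 1.

-3*cos(2*x**3 - 1) + C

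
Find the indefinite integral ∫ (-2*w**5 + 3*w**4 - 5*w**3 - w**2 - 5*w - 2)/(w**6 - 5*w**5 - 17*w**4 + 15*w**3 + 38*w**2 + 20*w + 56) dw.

-4702*log(w - 7)/3375 + 9*log(w - 2)/50 - 1019*log(w + 2)/1350 - 2*log(w**2 + 1)/125 + 2*atan(w)/125 - 13/(15*w + 30) + C

Factor the denominator: (w - 7)*(w - 2)*(w + 2)**2*(w**2 + 1).
Partial-fraction decomposition: -2*(2*w - 1)/(125*(w**2 + 1)) - 1019/(1350*(w + 2)) + 13/(15*(w + 2)**2) + 9/(50*(w - 2)) - 4702/(3375*(w - 7)).
Integrate each term; A/(w−a) gives A·log|w−a|; the (Bw+D)/(w²+p²) term gives a log and an atan.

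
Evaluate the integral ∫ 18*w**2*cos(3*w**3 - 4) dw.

Let u = 3*w**3 - 4, so du = (9*w**2) dw.
Rewriting, the integral becomes 2·∫ cos(u) du = 2·sin(u).
Substituting back, u = 3*w**3 - 4.

2*sin(3*w**3 - 4) + C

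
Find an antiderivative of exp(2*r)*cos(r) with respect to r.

Let I denote the integral. Integrate by parts with u = cos(r), dv = exp(2*r) dr, so v = exp(2*r)/2: I = exp(2*r)*cos(r)/2 + (1/2)·∫ exp(2*r)*sin(r) dr.
Apply parts again with u = sin(r), dv = exp(2*r) dr: ∫ exp(2*r)*sin(r) dr = exp(2*r)*sin(r)/2 − (1/2)·I. Substituting back brings back I: I = exp(2*r)*sin(r)/4 + exp(2*r)*cos(r)/2 − (1/4)·I.
Solving for I: (1 + 1/4)·I equals the remaining terms, so I = (4/5)·(exp(2*r)*sin(r)/4 + exp(2*r)*cos(r)/2).

exp(2*r)*sin(r)/5 + 2*exp(2*r)*cos(r)/5 + C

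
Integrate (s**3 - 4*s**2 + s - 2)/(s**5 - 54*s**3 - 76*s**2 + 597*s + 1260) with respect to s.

19*log(s - 7)/450 - 2*log(s - 4)/1323 + 608*log(s + 3)/1225 - 29*log(s + 5)/54 + 17/(35*s + 105) + C

Factor the denominator: (s - 7)*(s - 4)*(s + 3)**2*(s + 5).
Partial-fraction decomposition: -29/(54*(s + 5)) + 608/(1225*(s + 3)) - 17/(35*(s + 3)**2) - 2/(1323*(s - 4)) + 19/(450*(s - 7)).
Integrate each term; A/(s−a) gives A·log|s−a|; A/(s−a)² gives −A/(s−a).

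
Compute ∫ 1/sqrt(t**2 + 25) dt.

Substitute t = 5·tan(θ), so dt = 5·sec(θ)^2 dθ and the radical becomes sqrt(t**2 + 25) = 5·sec(θ) by the Pythagorean identity.
Integrate the resulting trig expression in θ, then back-substitute tan(θ) = t/5, sec(θ) = sqrt(t**2 + 25)/5 (absorbing any constant into C).

log(t + sqrt(t**2 + 25)) + C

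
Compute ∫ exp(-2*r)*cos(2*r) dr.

Let I denote the integral. Integrate by parts with u = cos(2*r), dv = exp(-2*r) dr, so v = -exp(-2*r)/2: I = -exp(-2*r)*cos(2*r)/2 − ∫ exp(-2*r)*sin(2*r) dr.
Apply parts again with u = sin(2*r), dv = exp(-2*r) dr: ∫ exp(-2*r)*sin(2*r) dr = -exp(-2*r)*sin(2*r)/2 + I. Substituting back brings back I: I = exp(-2*r)*sin(2*r)/2 - exp(-2*r)*cos(2*r)/2 − I.
Solving for I: (1 + 1)·I equals the remaining terms, so I = (1/2)·(exp(-2*r)*sin(2*r)/2 - exp(-2*r)*cos(2*r)/2).

exp(-2*r)*sin(2*r)/4 - exp(-2*r)*cos(2*r)/4 + C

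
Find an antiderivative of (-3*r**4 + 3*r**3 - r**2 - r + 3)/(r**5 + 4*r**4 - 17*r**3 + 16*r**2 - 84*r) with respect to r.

-log(r)/28 - 57*log(r - 3)/130 - 8271*log(r + 7)/3710 - 817*log(r**2 + 4)/5512 + 489*atan(r/2)/1378 + C

Factor the denominator: r*(r - 3)*(r + 7)*(r**2 + 4).
Partial-fraction decomposition: -(817*r - 1956)/(2756*(r**2 + 4)) - 8271/(3710*(r + 7)) - 57/(130*(r - 3)) - 1/(28*r).
Integrate each term; A/(r−a) gives A·log|r−a|; the (Br+D)/(r²+p²) term gives a log and an atan.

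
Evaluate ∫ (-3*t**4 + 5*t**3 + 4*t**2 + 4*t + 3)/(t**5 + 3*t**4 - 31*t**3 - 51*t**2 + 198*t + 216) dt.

Factor the denominator: (t - 4)*(t - 3)*(t + 1)*(t + 3)*(t + 6).
Partial-fraction decomposition: -323/(90*(t + 6)) + 39/(28*(t + 3)) - 1/(40*(t + 1)) + 19/(72*(t - 3)) - 73/(70*(t - 4)).
Integrate each term: A/(t−a) contributes A·log|t−a|.

-73*log(t - 4)/70 + 19*log(t - 3)/72 - log(t + 1)/40 + 39*log(t + 3)/28 - 323*log(t + 6)/90 + C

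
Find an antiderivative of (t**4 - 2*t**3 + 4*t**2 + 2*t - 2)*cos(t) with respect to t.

t**4*sin(t) - 2*t**3*sin(t) + 4*t**3*cos(t) - 8*t**2*sin(t) - 6*t**2*cos(t) + 14*t*sin(t) - 16*t*cos(t) + 14*sin(t) + 14*cos(t) + C

Use integration by parts with u = t**4 - 2*t**3 + 4*t**2 + 2*t - 2, dv = cos(t) dt, so v = sin(t).
Apply parts 4 times (tabular method): alternate signs, differentiate u down to 0, integrate dv up.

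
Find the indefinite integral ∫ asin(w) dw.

w*asin(w) + sqrt(-w**2 + 1) + C

Use integration by parts with u = arcsin(w), dv = dw.
Then du = 1/sqrt(-w**2 + 1) dw.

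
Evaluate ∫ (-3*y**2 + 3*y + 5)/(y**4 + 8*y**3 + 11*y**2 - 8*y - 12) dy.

Factor the denominator: (y - 1)*(y + 1)*(y + 2)*(y + 6).
Partial-fraction decomposition: 121/(140*(y + 6)) - 13/(12*(y + 2)) + 1/(10*(y + 1)) + 5/(42*(y - 1)).
Integrate each term: A/(y−a) contributes A·log|y−a|.

5*log(y - 1)/42 + log(y + 1)/10 - 13*log(y + 2)/12 + 121*log(y + 6)/140 + C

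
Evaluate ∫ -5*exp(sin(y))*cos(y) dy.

Let u = sin(y), so du = (cos(y)) dy.
Rewriting, the integral becomes -5·∫ e^u du = -5·e^u.
Substituting back, u = sin(y).

-5*exp(sin(y)) + C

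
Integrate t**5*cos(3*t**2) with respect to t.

Let u = t², du = 2t dt; rewrite as (1/2)∫ u^2·cos(3u) du.
Now integrate by parts 2 times.

t**4*sin(3*t**2)/6 + t**2*cos(3*t**2)/9 - sin(3*t**2)/27 + C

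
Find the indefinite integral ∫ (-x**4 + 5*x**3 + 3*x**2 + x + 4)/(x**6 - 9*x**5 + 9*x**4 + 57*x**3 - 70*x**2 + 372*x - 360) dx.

-49*log(x - 6)/900 - 21*log(x - 5)/232 + 3*log(x - 1)/100 + 47*log(x + 3)/936 + 2441*log(x**2 + 4)/75400 - 1887*atan(x/2)/37700 + C

Factor the denominator: (x - 6)*(x - 5)*(x - 1)*(x + 3)*(x**2 + 4).
Partial-fraction decomposition: (2441*x - 3774)/(37700*(x**2 + 4)) + 47/(936*(x + 3)) + 3/(100*(x - 1)) - 21/(232*(x - 5)) - 49/(900*(x - 6)).
Integrate each term; A/(x−a) gives A·log|x−a|; the (Bx+D)/(x²+p²) term gives a log and an atan.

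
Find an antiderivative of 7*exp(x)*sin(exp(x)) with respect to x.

-7*cos(exp(x)) + C

Let u = exp(x), so du = (exp(x)) dx.
Rewriting, the integral becomes 7·∫ sin(u) du = 7·-cos(u).
Substituting back, u = exp(x).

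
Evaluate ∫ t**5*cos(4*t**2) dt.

Let u = t², du = 2t dt; rewrite as (1/2)∫ u^2·cos(4u) du.
Now integrate by parts 2 times.

t**4*sin(4*t**2)/8 + t**2*cos(4*t**2)/16 - sin(4*t**2)/64 + C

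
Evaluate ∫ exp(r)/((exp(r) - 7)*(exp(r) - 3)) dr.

Let u = e^r, du = e^r dr.
The integral becomes ∫ du/((u-7)(u-3)); decompose into partial fractions.

log(exp(r) - 7)/4 - log(exp(r) - 3)/4 + C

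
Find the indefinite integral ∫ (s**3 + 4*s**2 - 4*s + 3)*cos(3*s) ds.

s**3*sin(3*s)/3 + 4*s**2*sin(3*s)/3 + s**2*cos(3*s)/3 - 14*s*sin(3*s)/9 + 8*s*cos(3*s)/9 + 19*sin(3*s)/27 - 14*cos(3*s)/27 + C

Use integration by parts with u = s**3 + 4*s**2 - 4*s + 3, dv = cos(3*s) ds, so v = sin(3*s)/3.
Apply parts 3 times (tabular method): alternate signs, differentiate u down to 0, integrate dv up.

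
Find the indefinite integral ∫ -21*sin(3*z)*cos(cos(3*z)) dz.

7*sin(cos(3*z)) + C

Let u = cos(3*z), so du = (-3*sin(3*z)) dz.
Rewriting, the integral becomes 7·∫ cos(u) du = 7·sin(u).
Substituting back, u = cos(3*z).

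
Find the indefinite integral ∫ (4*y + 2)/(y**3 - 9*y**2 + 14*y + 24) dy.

Factor the denominator: (y - 6)*(y - 4)*(y + 1).
Partial-fraction decomposition: -2/(35*(y + 1)) - 9/(5*(y - 4)) + 13/(7*(y - 6)).
Integrate each term: A/(y−a) contributes A·log|y−a|.

13*log(y - 6)/7 - 9*log(y - 4)/5 - 2*log(y + 1)/35 + C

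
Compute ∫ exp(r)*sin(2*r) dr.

Let I denote the integral. Integrate by parts with u = sin(2*r), dv = exp(r) dr, so v = exp(r): I = exp(r)*sin(2*r) − 2·∫ exp(r)*cos(2*r) dr.
Apply parts again with u = cos(2*r), dv = exp(r) dr: ∫ exp(r)*cos(2*r) dr = exp(r)*cos(2*r) + 2·I. Substituting back brings back I: I = exp(r)*sin(2*r) - 2*exp(r)*cos(2*r) − 4·I.
Solving for I: (1 + 4)·I equals the remaining terms, so I = (1/5)·(exp(r)*sin(2*r) - 2*exp(r)*cos(2*r)).

exp(r)*sin(2*r)/5 - 2*exp(r)*cos(2*r)/5 + C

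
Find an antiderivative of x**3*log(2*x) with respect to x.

x**4*(log(x) + log(2))/4 - x**4/16 + C

Use integration by parts with u = log(2*x), dv = x**3 dx.
Then du = 1/x dx and v = x**4/4.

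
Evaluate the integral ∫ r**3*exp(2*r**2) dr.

(2*r**2 - 1)*exp(2*r**2)/8 + C

Let u = r², du = 2r dr; rewrite as (1/2)∫ u^1·exp(2u) du.
Now integrate by parts 1 time.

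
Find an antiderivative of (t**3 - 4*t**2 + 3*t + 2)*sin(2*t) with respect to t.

Use integration by parts with u = t**3 - 4*t**2 + 3*t + 2, dv = sin(2*t) dt, so v = -cos(2*t)/2.
Apply parts 3 times (tabular method): alternate signs, differentiate u down to 0, integrate dv up.

-t**3*cos(2*t)/2 + 3*t**2*sin(2*t)/4 + 2*t**2*cos(2*t) - 2*t*sin(2*t) - 3*t*cos(2*t)/4 + 3*sin(2*t)/8 - 2*cos(2*t) + C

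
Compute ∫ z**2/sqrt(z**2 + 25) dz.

Substitute z = 5·tan(θ), so dz = 5·sec(θ)^2 dθ and the radical becomes sqrt(z**2 + 25) = 5·sec(θ) by the Pythagorean identity.
Integrate the resulting trig expression in θ, then back-substitute tan(θ) = z/5, sec(θ) = sqrt(z**2 + 25)/5 (absorbing any constant into C).

z*sqrt(z**2 + 25)/2 - 25*log(z + sqrt(z**2 + 25))/2 + C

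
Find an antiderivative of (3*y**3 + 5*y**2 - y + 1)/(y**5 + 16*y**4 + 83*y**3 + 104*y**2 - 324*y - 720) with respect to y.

Factor the denominator: (y - 2)*(y + 3)*(y + 4)*(y + 5)*(y + 6).
Partial-fraction decomposition: -461/(48*(y + 6)) + 122/(7*(y + 5)) - 107/(12*(y + 4)) + 16/(15*(y + 3)) + 43/(1680*(y - 2)).
Integrate each term: A/(y−a) contributes A·log|y−a|.

43*log(y - 2)/1680 + 16*log(y + 3)/15 - 107*log(y + 4)/12 + 122*log(y + 5)/7 - 461*log(y + 6)/48 + C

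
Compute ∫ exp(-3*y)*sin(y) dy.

-3*exp(-3*y)*sin(y)/10 - exp(-3*y)*cos(y)/10 + C

Let I denote the integral. Integrate by parts with u = sin(y), dv = exp(-3*y) dy, so v = -exp(-3*y)/3: I = -exp(-3*y)*sin(y)/3 + (1/3)·∫ exp(-3*y)*cos(y) dy.
Apply parts again with u = cos(y), dv = exp(-3*y) dy: ∫ exp(-3*y)*cos(y) dy = -exp(-3*y)*cos(y)/3 − (1/3)·I. Substituting back brings back I: I = -exp(-3*y)*sin(y)/3 - exp(-3*y)*cos(y)/9 − (1/9)·I.
Solving for I: (1 + 1/9)·I equals the remaining terms, so I = (9/10)·(-exp(-3*y)*sin(y)/3 - exp(-3*y)*cos(y)/9).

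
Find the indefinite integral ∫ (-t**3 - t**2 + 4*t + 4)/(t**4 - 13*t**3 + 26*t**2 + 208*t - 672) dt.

Factor the denominator: (t - 7)*(t - 6)*(t - 4)*(t + 4).
Partial-fraction decomposition: -9/(220*(t + 4)) - 5/(4*(t - 4)) + 56/(5*(t - 6)) - 120/(11*(t - 7)).
Integrate each term: A/(t−a) contributes A·log|t−a|.

-120*log(t - 7)/11 + 56*log(t - 6)/5 - 5*log(t - 4)/4 - 9*log(t + 4)/220 + C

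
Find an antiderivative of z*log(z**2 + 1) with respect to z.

z**2*log(z**2 + 1)/2 - z**2/2 + log(z**2 + 1)/2 + C

Let u = z**2 + 1, so du = (2*z) dz.
The integral becomes (1/2)·∫ log(u) du; integrate by parts with u′=log(u), dv′=du.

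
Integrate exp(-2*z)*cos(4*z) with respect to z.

Let I denote the integral. Integrate by parts with u = cos(4*z), dv = exp(-2*z) dz, so v = -exp(-2*z)/2: I = -exp(-2*z)*cos(4*z)/2 − 2·∫ exp(-2*z)*sin(4*z) dz.
Apply parts again with u = sin(4*z), dv = exp(-2*z) dz: ∫ exp(-2*z)*sin(4*z) dz = -exp(-2*z)*sin(4*z)/2 + 2·I. Substituting back brings back I: I = exp(-2*z)*sin(4*z) - exp(-2*z)*cos(4*z)/2 − 4·I.
Solving for I: (1 + 4)·I equals the remaining terms, so I = (1/5)·(exp(-2*z)*sin(4*z) - exp(-2*z)*cos(4*z)/2).

exp(-2*z)*sin(4*z)/5 - exp(-2*z)*cos(4*z)/10 + C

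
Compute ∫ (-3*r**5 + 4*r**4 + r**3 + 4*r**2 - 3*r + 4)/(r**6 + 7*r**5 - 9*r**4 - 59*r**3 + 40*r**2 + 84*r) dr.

Factor the denominator: r*(r - 2)**2*(r + 1)*(r + 3)*(r + 7).
Partial-fraction decomposition: -59903/(13608*(r + 7)) + 43/(24*(r + 3)) - 17/(108*(r + 1)) - 68/(243*(r - 2)) - 1/(27*(r - 2)**2) + 1/(21*r).
Integrate each term; A/(r−a) gives A·log|r−a|; A/(r−a)² gives −A/(r−a).

log(r)/21 - 68*log(r - 2)/243 - 17*log(r + 1)/108 + 43*log(r + 3)/24 - 59903*log(r + 7)/13608 + 1/(27*r - 54) + C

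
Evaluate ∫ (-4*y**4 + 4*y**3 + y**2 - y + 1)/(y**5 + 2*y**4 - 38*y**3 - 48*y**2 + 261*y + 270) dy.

-1979*log(y - 5)/1056 + 209*log(y - 3)/432 - log(y + 1)/48 + 419*log(y + 3)/288 - 1201*log(y + 6)/297 + C

Factor the denominator: (y - 5)*(y - 3)*(y + 1)*(y + 3)*(y + 6).
Partial-fraction decomposition: -1201/(297*(y + 6)) + 419/(288*(y + 3)) - 1/(48*(y + 1)) + 209/(432*(y - 3)) - 1979/(1056*(y - 5)).
Integrate each term: A/(y−a) contributes A·log|y−a|.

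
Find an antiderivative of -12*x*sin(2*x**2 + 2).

3*cos(2*x**2 + 2) + C

Let u = 2*x**2 + 2, so du = (4*x) dx.
Rewriting, the integral becomes -3·∫ sin(u) du = -3·-cos(u).
Substituting back, u = 2*x**2 + 2.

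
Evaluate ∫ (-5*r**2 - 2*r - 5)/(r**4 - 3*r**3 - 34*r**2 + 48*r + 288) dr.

Factor the denominator: (r - 6)*(r - 4)*(r + 3)*(r + 4).
Partial-fraction decomposition: 77/(80*(r + 4)) - 44/(63*(r + 3)) + 93/(112*(r - 4)) - 197/(180*(r - 6)).
Integrate each term: A/(r−a) contributes A·log|r−a|.

-197*log(r - 6)/180 + 93*log(r - 4)/112 - 44*log(r + 3)/63 + 77*log(r + 4)/80 + C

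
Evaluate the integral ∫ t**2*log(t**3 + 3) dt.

t**3*log(t**3 + 3)/3 - t**3/3 + log(t**3 + 3) + C

Let u = t**3 + 3, so du = (3*t**2) dt.
The integral becomes (1/3)·∫ log(u) du; integrate by parts with u′=log(u), dv′=du.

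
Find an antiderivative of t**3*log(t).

t**4*log(t)/4 - t**4/16 + C

Use integration by parts with u = log(t), dv = t**3 dt.
Then du = 1/t dt and v = t**4/4.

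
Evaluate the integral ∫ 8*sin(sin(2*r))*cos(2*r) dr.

-4*cos(sin(2*r)) + C

Let u = sin(2*r), so du = (2*cos(2*r)) dr.
Rewriting, the integral becomes 4·∫ sin(u) du = 4·-cos(u).
Substituting back, u = sin(2*r).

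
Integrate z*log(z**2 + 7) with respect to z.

Let u = z**2 + 7, so du = (2*z) dz.
The integral becomes (1/2)·∫ log(u) du; integrate by parts with u′=log(u), dv′=du.

z**2*log(z**2 + 7)/2 - z**2/2 + 7*log(z**2 + 7)/2 + C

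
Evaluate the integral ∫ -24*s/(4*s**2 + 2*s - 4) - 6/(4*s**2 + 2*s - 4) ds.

-3*log(4*s**2 + 2*s - 4) + C

Let u = 4*s**2 + 2*s - 4, so du = (8*s + 2) ds.
Rewriting, the integral becomes -3·∫ 1/u du = -3·log(u).
Substituting back, u = 4*s**2 + 2*s - 4.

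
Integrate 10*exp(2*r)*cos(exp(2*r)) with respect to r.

Let u = exp(2*r), so du = (2*exp(2*r)) dr.
Rewriting, the integral becomes 5·∫ cos(u) du = 5·sin(u).
Substituting back, u = exp(2*r).

5*sin(exp(2*r)) + C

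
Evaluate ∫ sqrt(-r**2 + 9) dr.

r*sqrt(-r**2 + 9)/2 + 9*asin(r/3)/2 + C

Substitute r = 3·sin(θ), so dr = 3·cos(θ) dθ and the radical becomes sqrt(-r**2 + 9) = 3·cos(θ) by the Pythagorean identity.
Integrate the resulting trig expression in θ, then back-substitute θ = asin(r/3), sin(θ) = r/3, cos(θ) = sqrt(-r**2 + 9)/3 (absorbing any constant into C).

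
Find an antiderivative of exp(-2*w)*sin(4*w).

-exp(-2*w)*sin(4*w)/10 - exp(-2*w)*cos(4*w)/5 + C

Let I denote the integral. Integrate by parts with u = sin(4*w), dv = exp(-2*w) dw, so v = -exp(-2*w)/2: I = -exp(-2*w)*sin(4*w)/2 + 2·∫ exp(-2*w)*cos(4*w) dw.
Apply parts again with u = cos(4*w), dv = exp(-2*w) dw: ∫ exp(-2*w)*cos(4*w) dw = -exp(-2*w)*cos(4*w)/2 − 2·I. Substituting back brings back I: I = -exp(-2*w)*sin(4*w)/2 - exp(-2*w)*cos(4*w) − 4·I.
Solving for I: (1 + 4)·I equals the remaining terms, so I = (1/5)·(-exp(-2*w)*sin(4*w)/2 - exp(-2*w)*cos(4*w)).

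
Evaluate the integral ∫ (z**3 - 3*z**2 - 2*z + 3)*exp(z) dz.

(z**3 - 6*z**2 + 10*z - 7)*exp(z) + C

Use integration by parts with u = z**3 - 3*z**2 - 2*z + 3, dv = exp(z) dz, so v = exp(z).
Apply parts 3 times (tabular method): alternate signs, differentiate u down to 0, integrate dv up.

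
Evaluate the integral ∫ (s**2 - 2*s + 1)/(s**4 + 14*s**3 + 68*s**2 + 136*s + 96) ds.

-51*log(s + 2)/32 + 25*log(s + 4)/8 - 49*log(s + 6)/32 - 9/(8*s + 16) + C

Factor the denominator: (s + 2)**2*(s + 4)*(s + 6).
Partial-fraction decomposition: -49/(32*(s + 6)) + 25/(8*(s + 4)) - 51/(32*(s + 2)) + 9/(8*(s + 2)**2).
Integrate each term; A/(s−a) gives A·log|s−a|; A/(s−a)² gives −A/(s−a).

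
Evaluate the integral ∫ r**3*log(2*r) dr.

Use integration by parts with u = log(2*r), dv = r**3 dr.
Then du = 1/r dr and v = r**4/4.

r**4*(log(r) + log(2))/4 - r**4/16 + C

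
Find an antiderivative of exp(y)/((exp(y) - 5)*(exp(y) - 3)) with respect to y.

Let u = e^y, du = e^y dy.
The integral becomes ∫ du/((u-5)(u-3)); decompose into partial fractions.

log(exp(y) - 5)/2 - log(exp(y) - 3)/2 + C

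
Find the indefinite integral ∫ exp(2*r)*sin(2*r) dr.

exp(2*r)*sin(2*r)/4 - exp(2*r)*cos(2*r)/4 + C

Let I denote the integral. Integrate by parts with u = sin(2*r), dv = exp(2*r) dr, so v = exp(2*r)/2: I = exp(2*r)*sin(2*r)/2 − ∫ exp(2*r)*cos(2*r) dr.
Apply parts again with u = cos(2*r), dv = exp(2*r) dr: ∫ exp(2*r)*cos(2*r) dr = exp(2*r)*cos(2*r)/2 + I. Substituting back brings back I: I = exp(2*r)*sin(2*r)/2 - exp(2*r)*cos(2*r)/2 − I.
Solving for I: (1 + 1)·I equals the remaining terms, so I = (1/2)·(exp(2*r)*sin(2*r)/2 - exp(2*r)*cos(2*r)/2).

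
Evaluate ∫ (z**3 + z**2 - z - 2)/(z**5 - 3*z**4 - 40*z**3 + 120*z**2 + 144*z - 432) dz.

61*log(z - 6)/288 - 31*log(z - 3)/135 + log(z - 2)/16 + log(z + 2)/160 - 11*log(z + 6)/216 + C

Factor the denominator: (z - 6)*(z - 3)*(z - 2)*(z + 2)*(z + 6).
Partial-fraction decomposition: -11/(216*(z + 6)) + 1/(160*(z + 2)) + 1/(16*(z - 2)) - 31/(135*(z - 3)) + 61/(288*(z - 6)).
Integrate each term: A/(z−a) contributes A·log|z−a|.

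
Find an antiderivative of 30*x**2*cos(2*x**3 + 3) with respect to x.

5*sin(2*x**3 + 3) + C

Let u = 2*x**3 + 3, so du = (6*x**2) dx.
Rewriting, the integral becomes 5·∫ cos(u) du = 5·sin(u).
Substituting back, u = 2*x**3 + 3.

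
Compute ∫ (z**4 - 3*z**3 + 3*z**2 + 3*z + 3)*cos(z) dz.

Use integration by parts with u = z**4 - 3*z**3 + 3*z**2 + 3*z + 3, dv = cos(z) dz, so v = sin(z).
Apply parts 4 times (tabular method): alternate signs, differentiate u down to 0, integrate dv up.

z**4*sin(z) - 3*z**3*sin(z) + 4*z**3*cos(z) - 9*z**2*sin(z) - 9*z**2*cos(z) + 21*z*sin(z) - 18*z*cos(z) + 21*sin(z) + 21*cos(z) + C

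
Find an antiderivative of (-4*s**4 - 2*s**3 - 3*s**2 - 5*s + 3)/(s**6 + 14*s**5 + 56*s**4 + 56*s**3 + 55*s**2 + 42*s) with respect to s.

log(s)/14 - log(s + 1)/20 - 1609*log(s + 6)/370 + 3009*log(s + 7)/700 + 53*log(s**2 + 1)/3700 - 48*atan(s)/925 + C

Factor the denominator: s*(s + 1)*(s + 6)*(s + 7)*(s**2 + 1).
Partial-fraction decomposition: (53*s - 96)/(1850*(s**2 + 1)) + 3009/(700*(s + 7)) - 1609/(370*(s + 6)) - 1/(20*(s + 1)) + 1/(14*s).
Integrate each term; A/(s−a) gives A·log|s−a|; the (Bs+D)/(s²+p²) term gives a log and an atan.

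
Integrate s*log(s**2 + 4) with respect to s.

s**2*log(s**2 + 4)/2 - s**2/2 + 2*log(s**2 + 4) + C

Let u = s**2 + 4, so du = (2*s) ds.
The integral becomes (1/2)·∫ log(u) du; integrate by parts with u′=log(u), dv′=du.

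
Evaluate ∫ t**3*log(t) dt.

t**4*log(t)/4 - t**4/16 + C

Use integration by parts with u = log(t), dv = t**3 dt.
Then du = 1/t dt and v = t**4/4.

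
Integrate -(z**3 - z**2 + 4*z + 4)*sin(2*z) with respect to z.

Use integration by parts with u = z**3 - z**2 + 4*z + 4, dv = -sin(2*z) dz, so v = cos(2*z)/2.
Apply parts 3 times (tabular method): alternate signs, differentiate u down to 0, integrate dv up.

z**3*cos(2*z)/2 - 3*z**2*sin(2*z)/4 - z**2*cos(2*z)/2 + z*sin(2*z)/2 + 5*z*cos(2*z)/4 - 5*sin(2*z)/8 + 9*cos(2*z)/4 + C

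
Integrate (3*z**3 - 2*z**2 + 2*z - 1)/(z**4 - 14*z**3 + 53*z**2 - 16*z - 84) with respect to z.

118*log(z - 7)/5 - 587*log(z - 6)/28 + 19*log(z - 2)/60 + log(z + 1)/21 + C

Factor the denominator: (z - 7)*(z - 6)*(z - 2)*(z + 1).
Partial-fraction decomposition: 1/(21*(z + 1)) + 19/(60*(z - 2)) - 587/(28*(z - 6)) + 118/(5*(z - 7)).
Integrate each term: A/(z−a) contributes A·log|z−a|.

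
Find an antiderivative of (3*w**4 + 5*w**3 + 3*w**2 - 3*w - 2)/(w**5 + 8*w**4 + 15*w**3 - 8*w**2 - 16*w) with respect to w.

Factor the denominator: w*(w - 1)*(w + 1)*(w + 4)**2.
Partial-fraction decomposition: 4759/(1800*(w + 4)) - 253/(30*(w + 4)**2) + 1/(9*(w + 1)) + 3/(25*(w - 1)) + 1/(8*w).
Integrate each term; A/(w−a) gives A·log|w−a|; A/(w−a)² gives −A/(w−a).

log(w)/8 + 3*log(w - 1)/25 + log(w + 1)/9 + 4759*log(w + 4)/1800 + 253/(30*w + 120) + C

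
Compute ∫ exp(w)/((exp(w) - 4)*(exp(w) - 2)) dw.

Let u = e^w, du = e^w dw.
The integral becomes ∫ du/((u-4)(u-2)); decompose into partial fractions.

log(exp(w) - 4)/2 - log(exp(w) - 2)/2 + C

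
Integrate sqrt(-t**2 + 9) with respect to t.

Substitute t = 3·sin(θ), so dt = 3·cos(θ) dθ and the radical becomes sqrt(-t**2 + 9) = 3·cos(θ) by the Pythagorean identity.
Integrate the resulting trig expression in θ, then back-substitute θ = asin(t/3), sin(θ) = t/3, cos(θ) = sqrt(-t**2 + 9)/3 (absorbing any constant into C).

t*sqrt(-t**2 + 9)/2 + 9*asin(t/3)/2 + C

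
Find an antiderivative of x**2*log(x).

x**3*log(x)/3 - x**3/9 + C

Use integration by parts with u = log(x), dv = x**2 dx.
Then du = 1/x dx and v = x**3/3.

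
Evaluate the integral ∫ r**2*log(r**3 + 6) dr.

r**3*log(r**3 + 6)/3 - r**3/3 + 2*log(r**3 + 6) + C

Let u = r**3 + 6, so du = (3*r**2) dr.
The integral becomes (1/3)·∫ log(u) du; integrate by parts with u′=log(u), dv′=du.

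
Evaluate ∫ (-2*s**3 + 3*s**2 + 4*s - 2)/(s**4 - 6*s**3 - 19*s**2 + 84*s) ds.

Factor the denominator: s*(s - 7)*(s - 3)*(s + 4).
Partial-fraction decomposition: -79/(154*(s + 4)) + 17/(84*(s - 3)) - 513/(308*(s - 7)) - 1/(42*s).
Integrate each term: A/(s−a) contributes A·log|s−a|.

-log(s)/42 - 513*log(s - 7)/308 + 17*log(s - 3)/84 - 79*log(s + 4)/154 + C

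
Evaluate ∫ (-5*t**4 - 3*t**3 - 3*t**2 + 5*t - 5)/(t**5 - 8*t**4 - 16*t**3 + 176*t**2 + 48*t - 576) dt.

Factor the denominator: (t - 6)**2*(t - 2)*(t + 2)*(t + 4).
Partial-fraction decomposition: -387/(400*(t + 4)) + 83/(512*(t + 2)) - 37/(128*(t - 2)) - 49991/(12800*(t - 6)) - 7211/(320*(t - 6)**2).
Integrate each term; A/(t−a) gives A·log|t−a|; A/(t−a)² gives −A/(t−a).

-49991*log(t - 6)/12800 - 37*log(t - 2)/128 + 83*log(t + 2)/512 - 387*log(t + 4)/400 + 7211/(320*t - 1920) + C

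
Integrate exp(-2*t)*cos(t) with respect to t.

Let I denote the integral. Integrate by parts with u = cos(t), dv = exp(-2*t) dt, so v = -exp(-2*t)/2: I = -exp(-2*t)*cos(t)/2 − (1/2)·∫ exp(-2*t)*sin(t) dt.
Apply parts again with u = sin(t), dv = exp(-2*t) dt: ∫ exp(-2*t)*sin(t) dt = -exp(-2*t)*sin(t)/2 + (1/2)·I. Substituting back brings back I: I = exp(-2*t)*sin(t)/4 - exp(-2*t)*cos(t)/2 − (1/4)·I.
Solving for I: (1 + 1/4)·I equals the remaining terms, so I = (4/5)·(exp(-2*t)*sin(t)/4 - exp(-2*t)*cos(t)/2).

exp(-2*t)*sin(t)/5 - 2*exp(-2*t)*cos(t)/5 + C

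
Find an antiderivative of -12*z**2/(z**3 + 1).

-4*log(z**3 + 1) + C

Let u = z**3 + 1, so du = (3*z**2) dz.
Rewriting, the integral becomes -4·∫ 1/u du = -4·log(u).
Substituting back, u = z**3 + 1.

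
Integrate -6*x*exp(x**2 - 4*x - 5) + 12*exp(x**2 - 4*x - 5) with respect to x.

Let u = x**2 - 4*x - 5, so du = (2*x - 4) dx.
Rewriting, the integral becomes -3·∫ e^u du = -3·e^u.
Substituting back, u = x**2 - 4*x - 5.

-3*exp(x**2 - 4*x - 5) + C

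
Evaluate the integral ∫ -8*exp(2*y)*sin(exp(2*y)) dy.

Let u = exp(2*y), so du = (2*exp(2*y)) dy.
Rewriting, the integral becomes -4·∫ sin(u) du = -4·-cos(u).
Substituting back, u = exp(2*y).

4*cos(exp(2*y)) + C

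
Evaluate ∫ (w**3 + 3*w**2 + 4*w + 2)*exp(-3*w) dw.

Use integration by parts with u = w**3 + 3*w**2 + 4*w + 2, dv = exp(-3*w) dw, so v = -exp(-3*w)/3.
Apply parts 3 times (tabular method): alternate signs, differentiate u down to 0, integrate dv up.

(-9*w**3 - 36*w**2 - 60*w - 38)*exp(-3*w)/27 + C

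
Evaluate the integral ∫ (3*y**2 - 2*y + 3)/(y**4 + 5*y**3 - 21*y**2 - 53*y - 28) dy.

43*log(y - 4)/275 + 58*log(y + 1)/225 - 41*log(y + 7)/99 + 4/(15*y + 15) + C

Factor the denominator: (y - 4)*(y + 1)**2*(y + 7).
Partial-fraction decomposition: -41/(99*(y + 7)) + 58/(225*(y + 1)) - 4/(15*(y + 1)**2) + 43/(275*(y - 4)).
Integrate each term; A/(y−a) gives A·log|y−a|; A/(y−a)² gives −A/(y−a).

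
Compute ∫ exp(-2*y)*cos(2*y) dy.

exp(-2*y)*sin(2*y)/4 - exp(-2*y)*cos(2*y)/4 + C

Let I denote the integral. Integrate by parts with u = cos(2*y), dv = exp(-2*y) dy, so v = -exp(-2*y)/2: I = -exp(-2*y)*cos(2*y)/2 − ∫ exp(-2*y)*sin(2*y) dy.
Apply parts again with u = sin(2*y), dv = exp(-2*y) dy: ∫ exp(-2*y)*sin(2*y) dy = -exp(-2*y)*sin(2*y)/2 + I. Substituting back brings back I: I = exp(-2*y)*sin(2*y)/2 - exp(-2*y)*cos(2*y)/2 − I.
Solving for I: (1 + 1)·I equals the remaining terms, so I = (1/2)·(exp(-2*y)*sin(2*y)/2 - exp(-2*y)*cos(2*y)/2).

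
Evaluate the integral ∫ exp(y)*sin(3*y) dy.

Let I denote the integral. Integrate by parts with u = sin(3*y), dv = exp(y) dy, so v = exp(y): I = exp(y)*sin(3*y) − 3·∫ exp(y)*cos(3*y) dy.
Apply parts again with u = cos(3*y), dv = exp(y) dy: ∫ exp(y)*cos(3*y) dy = exp(y)*cos(3*y) + 3·I. Substituting back brings back I: I = exp(y)*sin(3*y) - 3*exp(y)*cos(3*y) − 9·I.
Solving for I: (1 + 9)·I equals the remaining terms, so I = (1/10)·(exp(y)*sin(3*y) - 3*exp(y)*cos(3*y)).

exp(y)*sin(3*y)/10 - 3*exp(y)*cos(3*y)/10 + C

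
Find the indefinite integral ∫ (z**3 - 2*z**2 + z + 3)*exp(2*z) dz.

Use integration by parts with u = z**3 - 2*z**2 + z + 3, dv = exp(2*z) dz, so v = exp(2*z)/2.
Apply parts 3 times (tabular method): alternate signs, differentiate u down to 0, integrate dv up.

(4*z**3 - 14*z**2 + 18*z + 3)*exp(2*z)/8 + C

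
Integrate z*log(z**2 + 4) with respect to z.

z**2*log(z**2 + 4)/2 - z**2/2 + 2*log(z**2 + 4) + C

Let u = z**2 + 4, so du = (2*z) dz.
The integral becomes (1/2)·∫ log(u) du; integrate by parts with u′=log(u), dv′=du.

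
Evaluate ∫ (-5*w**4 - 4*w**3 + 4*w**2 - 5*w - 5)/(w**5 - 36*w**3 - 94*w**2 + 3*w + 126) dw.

-1469*log(w - 7)/600 + 5*log(w - 1)/96 - log(w + 2) - 1283*log(w + 3)/800 - 251/(40*w + 120) + C

Factor the denominator: (w - 7)*(w - 1)*(w + 2)*(w + 3)**2.
Partial-fraction decomposition: -1283/(800*(w + 3)) + 251/(40*(w + 3)**2) - 1/(w + 2) + 5/(96*(w - 1)) - 1469/(600*(w - 7)).
Integrate each term; A/(w−a) gives A·log|w−a|; A/(w−a)² gives −A/(w−a).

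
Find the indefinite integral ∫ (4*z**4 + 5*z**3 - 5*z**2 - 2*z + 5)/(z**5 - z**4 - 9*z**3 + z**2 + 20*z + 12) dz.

Factor the denominator: (z - 3)*(z - 2)*(z + 1)**2*(z + 2).
Partial-fraction decomposition: 13/(20*(z + 2)) + 79/(144*(z + 1)) + 1/(12*(z + 1)**2) - 85/(36*(z - 2)) + 413/(80*(z - 3)).
Integrate each term; A/(z−a) gives A·log|z−a|; A/(z−a)² gives −A/(z−a).

413*log(z - 3)/80 - 85*log(z - 2)/36 + 79*log(z + 1)/144 + 13*log(z + 2)/20 - 1/(12*z + 12) + C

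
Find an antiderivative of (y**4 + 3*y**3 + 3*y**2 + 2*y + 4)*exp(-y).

Use integration by parts with u = y**4 + 3*y**3 + 3*y**2 + 2*y + 4, dv = exp(-y) dy, so v = -exp(-y).
Apply parts 4 times (tabular method): alternate signs, differentiate u down to 0, integrate dv up.

(-y**4 - 7*y**3 - 24*y**2 - 50*y - 54)*exp(-y) + C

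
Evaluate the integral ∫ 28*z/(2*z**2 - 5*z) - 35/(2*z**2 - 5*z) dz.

Let u = 2*z**2 - 5*z, so du = (4*z - 5) dz.
Rewriting, the integral becomes 7·∫ 1/u du = 7·log(u).
Substituting back, u = 2*z**2 - 5*z.

7*log(2*z**2 - 5*z) + C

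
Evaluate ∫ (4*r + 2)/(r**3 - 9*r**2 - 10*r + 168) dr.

30*log(r - 7)/11 - 13*log(r - 6)/5 - 7*log(r + 4)/55 + C

Factor the denominator: (r - 7)*(r - 6)*(r + 4).
Partial-fraction decomposition: -7/(55*(r + 4)) - 13/(5*(r - 6)) + 30/(11*(r - 7)).
Integrate each term: A/(r−a) contributes A·log|r−a|.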